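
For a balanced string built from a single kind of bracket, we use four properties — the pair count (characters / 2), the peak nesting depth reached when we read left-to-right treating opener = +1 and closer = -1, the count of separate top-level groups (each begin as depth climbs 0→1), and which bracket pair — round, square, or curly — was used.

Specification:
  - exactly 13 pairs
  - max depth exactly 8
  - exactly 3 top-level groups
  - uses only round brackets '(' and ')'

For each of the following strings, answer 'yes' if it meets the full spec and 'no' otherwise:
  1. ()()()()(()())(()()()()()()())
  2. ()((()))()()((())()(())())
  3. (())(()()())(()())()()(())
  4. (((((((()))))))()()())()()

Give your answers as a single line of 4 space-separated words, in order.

Answer: no no no yes

Derivation:
String 1 '()()()()(()())(()()()()()()())': depth seq [1 0 1 0 1 0 1 0 1 2 1 2 1 0 1 2 1 2 1 2 1 2 1 2 1 2 1 2 1 0]
  -> pairs=15 depth=2 groups=6 -> no
String 2 '()((()))()()((())()(())())': depth seq [1 0 1 2 3 2 1 0 1 0 1 0 1 2 3 2 1 2 1 2 3 2 1 2 1 0]
  -> pairs=13 depth=3 groups=5 -> no
String 3 '(())(()()())(()())()()(())': depth seq [1 2 1 0 1 2 1 2 1 2 1 0 1 2 1 2 1 0 1 0 1 0 1 2 1 0]
  -> pairs=13 depth=2 groups=6 -> no
String 4 '(((((((()))))))()()())()()': depth seq [1 2 3 4 5 6 7 8 7 6 5 4 3 2 1 2 1 2 1 2 1 0 1 0 1 0]
  -> pairs=13 depth=8 groups=3 -> yes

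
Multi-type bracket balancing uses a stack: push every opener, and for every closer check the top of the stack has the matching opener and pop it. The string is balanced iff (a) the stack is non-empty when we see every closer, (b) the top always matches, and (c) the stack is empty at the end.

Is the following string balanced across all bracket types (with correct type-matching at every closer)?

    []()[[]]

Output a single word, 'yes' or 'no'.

pos 0: push '['; stack = [
pos 1: ']' matches '['; pop; stack = (empty)
pos 2: push '('; stack = (
pos 3: ')' matches '('; pop; stack = (empty)
pos 4: push '['; stack = [
pos 5: push '['; stack = [[
pos 6: ']' matches '['; pop; stack = [
pos 7: ']' matches '['; pop; stack = (empty)
end: stack empty → VALID
Verdict: properly nested → yes

Answer: yes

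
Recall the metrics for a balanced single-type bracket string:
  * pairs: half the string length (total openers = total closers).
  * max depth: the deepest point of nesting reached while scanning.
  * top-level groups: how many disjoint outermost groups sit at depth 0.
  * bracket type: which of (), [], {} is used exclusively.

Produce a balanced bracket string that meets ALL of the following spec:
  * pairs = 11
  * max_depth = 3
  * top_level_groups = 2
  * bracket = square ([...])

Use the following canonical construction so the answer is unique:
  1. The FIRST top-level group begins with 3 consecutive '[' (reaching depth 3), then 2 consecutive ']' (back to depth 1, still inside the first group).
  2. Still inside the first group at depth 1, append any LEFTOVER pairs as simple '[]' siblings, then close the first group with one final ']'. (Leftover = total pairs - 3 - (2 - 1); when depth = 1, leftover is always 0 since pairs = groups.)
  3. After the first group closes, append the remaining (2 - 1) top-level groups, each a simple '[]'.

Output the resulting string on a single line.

Answer: [[[]][][][][][][][]][]

Derivation:
Spec: pairs=11 depth=3 groups=2
Leftover pairs = 11 - 3 - (2-1) = 7
First group: deep chain of depth 3 + 7 sibling pairs
Remaining 1 groups: simple '[]' each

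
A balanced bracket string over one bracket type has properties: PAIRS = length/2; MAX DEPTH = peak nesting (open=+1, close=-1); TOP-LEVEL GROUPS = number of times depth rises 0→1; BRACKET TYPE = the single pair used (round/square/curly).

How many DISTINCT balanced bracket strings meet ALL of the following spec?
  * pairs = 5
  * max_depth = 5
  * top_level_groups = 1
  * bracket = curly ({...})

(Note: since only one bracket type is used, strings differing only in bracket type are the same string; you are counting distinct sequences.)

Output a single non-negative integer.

Answer: 1

Derivation:
Spec: pairs=5 depth=5 groups=1
Count(depth <= 5) = 14
Count(depth <= 4) = 13
Count(depth == 5) = 14 - 13 = 1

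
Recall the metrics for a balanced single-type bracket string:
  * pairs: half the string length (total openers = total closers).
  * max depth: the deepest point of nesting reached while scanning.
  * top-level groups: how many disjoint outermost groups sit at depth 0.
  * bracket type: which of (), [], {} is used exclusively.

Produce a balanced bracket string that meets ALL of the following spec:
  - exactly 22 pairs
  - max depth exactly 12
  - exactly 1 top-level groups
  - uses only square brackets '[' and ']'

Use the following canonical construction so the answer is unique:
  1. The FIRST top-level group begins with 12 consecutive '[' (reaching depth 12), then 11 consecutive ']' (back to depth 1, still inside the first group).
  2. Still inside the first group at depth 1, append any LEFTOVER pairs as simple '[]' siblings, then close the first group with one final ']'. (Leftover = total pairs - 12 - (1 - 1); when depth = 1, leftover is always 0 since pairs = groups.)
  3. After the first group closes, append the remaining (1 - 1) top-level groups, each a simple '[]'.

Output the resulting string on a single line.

Answer: [[[[[[[[[[[[]]]]]]]]]]][][][][][][][][][][]]

Derivation:
Spec: pairs=22 depth=12 groups=1
Leftover pairs = 22 - 12 - (1-1) = 10
First group: deep chain of depth 12 + 10 sibling pairs
Remaining 0 groups: simple '[]' each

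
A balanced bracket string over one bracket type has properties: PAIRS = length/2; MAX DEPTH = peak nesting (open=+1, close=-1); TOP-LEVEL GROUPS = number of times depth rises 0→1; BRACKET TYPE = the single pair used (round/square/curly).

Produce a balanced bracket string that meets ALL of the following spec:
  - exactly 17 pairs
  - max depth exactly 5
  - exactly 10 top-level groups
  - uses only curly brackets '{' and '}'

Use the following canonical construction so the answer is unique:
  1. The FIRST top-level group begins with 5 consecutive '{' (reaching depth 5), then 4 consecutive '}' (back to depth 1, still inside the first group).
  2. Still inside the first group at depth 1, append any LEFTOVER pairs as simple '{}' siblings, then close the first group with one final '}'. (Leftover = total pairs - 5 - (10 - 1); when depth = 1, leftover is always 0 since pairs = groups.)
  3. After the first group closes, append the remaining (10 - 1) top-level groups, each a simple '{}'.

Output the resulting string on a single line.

Spec: pairs=17 depth=5 groups=10
Leftover pairs = 17 - 5 - (10-1) = 3
First group: deep chain of depth 5 + 3 sibling pairs
Remaining 9 groups: simple '{}' each

Answer: {{{{{}}}}{}{}{}}{}{}{}{}{}{}{}{}{}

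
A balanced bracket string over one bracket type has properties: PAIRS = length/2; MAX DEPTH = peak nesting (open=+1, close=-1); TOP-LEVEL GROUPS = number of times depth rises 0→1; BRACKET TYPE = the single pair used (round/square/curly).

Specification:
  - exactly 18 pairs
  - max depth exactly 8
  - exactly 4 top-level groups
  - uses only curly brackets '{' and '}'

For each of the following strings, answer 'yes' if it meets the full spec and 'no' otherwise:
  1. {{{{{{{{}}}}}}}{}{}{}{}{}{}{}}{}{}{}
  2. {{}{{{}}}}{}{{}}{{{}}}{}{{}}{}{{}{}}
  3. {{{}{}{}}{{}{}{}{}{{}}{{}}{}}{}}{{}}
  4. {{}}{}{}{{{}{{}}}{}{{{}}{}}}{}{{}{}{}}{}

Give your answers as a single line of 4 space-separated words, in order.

Answer: yes no no no

Derivation:
String 1 '{{{{{{{{}}}}}}}{}{}{}{}{}{}{}}{}{}{}': depth seq [1 2 3 4 5 6 7 8 7 6 5 4 3 2 1 2 1 2 1 2 1 2 1 2 1 2 1 2 1 0 1 0 1 0 1 0]
  -> pairs=18 depth=8 groups=4 -> yes
String 2 '{{}{{{}}}}{}{{}}{{{}}}{}{{}}{}{{}{}}': depth seq [1 2 1 2 3 4 3 2 1 0 1 0 1 2 1 0 1 2 3 2 1 0 1 0 1 2 1 0 1 0 1 2 1 2 1 0]
  -> pairs=18 depth=4 groups=8 -> no
String 3 '{{{}{}{}}{{}{}{}{}{{}}{{}}{}}{}}{{}}': depth seq [1 2 3 2 3 2 3 2 1 2 3 2 3 2 3 2 3 2 3 4 3 2 3 4 3 2 3 2 1 2 1 0 1 2 1 0]
  -> pairs=18 depth=4 groups=2 -> no
String 4 '{{}}{}{}{{{}{{}}}{}{{{}}{}}}{}{{}{}{}}{}': depth seq [1 2 1 0 1 0 1 0 1 2 3 2 3 4 3 2 1 2 1 2 3 4 3 2 3 2 1 0 1 0 1 2 1 2 1 2 1 0 1 0]
  -> pairs=20 depth=4 groups=7 -> no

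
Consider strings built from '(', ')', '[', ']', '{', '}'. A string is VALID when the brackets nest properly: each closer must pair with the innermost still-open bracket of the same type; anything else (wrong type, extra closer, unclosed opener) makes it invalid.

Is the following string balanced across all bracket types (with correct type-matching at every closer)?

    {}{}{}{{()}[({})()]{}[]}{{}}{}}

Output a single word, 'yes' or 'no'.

Answer: no

Derivation:
pos 0: push '{'; stack = {
pos 1: '}' matches '{'; pop; stack = (empty)
pos 2: push '{'; stack = {
pos 3: '}' matches '{'; pop; stack = (empty)
pos 4: push '{'; stack = {
pos 5: '}' matches '{'; pop; stack = (empty)
pos 6: push '{'; stack = {
pos 7: push '{'; stack = {{
pos 8: push '('; stack = {{(
pos 9: ')' matches '('; pop; stack = {{
pos 10: '}' matches '{'; pop; stack = {
pos 11: push '['; stack = {[
pos 12: push '('; stack = {[(
pos 13: push '{'; stack = {[({
pos 14: '}' matches '{'; pop; stack = {[(
pos 15: ')' matches '('; pop; stack = {[
pos 16: push '('; stack = {[(
pos 17: ')' matches '('; pop; stack = {[
pos 18: ']' matches '['; pop; stack = {
pos 19: push '{'; stack = {{
pos 20: '}' matches '{'; pop; stack = {
pos 21: push '['; stack = {[
pos 22: ']' matches '['; pop; stack = {
pos 23: '}' matches '{'; pop; stack = (empty)
pos 24: push '{'; stack = {
pos 25: push '{'; stack = {{
pos 26: '}' matches '{'; pop; stack = {
pos 27: '}' matches '{'; pop; stack = (empty)
pos 28: push '{'; stack = {
pos 29: '}' matches '{'; pop; stack = (empty)
pos 30: saw closer '}' but stack is empty → INVALID
Verdict: unmatched closer '}' at position 30 → no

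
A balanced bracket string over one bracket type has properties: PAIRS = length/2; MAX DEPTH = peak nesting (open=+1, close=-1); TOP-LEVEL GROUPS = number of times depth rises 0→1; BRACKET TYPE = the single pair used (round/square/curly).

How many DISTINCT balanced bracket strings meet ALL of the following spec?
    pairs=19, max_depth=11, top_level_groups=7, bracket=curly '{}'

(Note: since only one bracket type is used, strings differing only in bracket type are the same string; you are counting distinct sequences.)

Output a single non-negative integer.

Spec: pairs=19 depth=11 groups=7
Count(depth <= 11) = 31865729
Count(depth <= 10) = 31863293
Count(depth == 11) = 31865729 - 31863293 = 2436

Answer: 2436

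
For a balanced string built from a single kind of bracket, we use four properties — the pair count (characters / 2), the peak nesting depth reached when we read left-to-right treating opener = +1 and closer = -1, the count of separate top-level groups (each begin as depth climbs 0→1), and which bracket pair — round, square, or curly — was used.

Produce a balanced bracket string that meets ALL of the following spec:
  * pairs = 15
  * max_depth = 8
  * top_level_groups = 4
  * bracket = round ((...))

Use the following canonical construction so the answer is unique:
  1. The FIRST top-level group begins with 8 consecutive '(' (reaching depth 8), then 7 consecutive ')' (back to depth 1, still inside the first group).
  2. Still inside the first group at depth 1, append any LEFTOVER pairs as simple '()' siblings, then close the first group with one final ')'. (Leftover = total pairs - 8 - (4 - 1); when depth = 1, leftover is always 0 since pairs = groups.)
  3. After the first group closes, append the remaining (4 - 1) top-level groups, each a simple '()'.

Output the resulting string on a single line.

Answer: (((((((()))))))()()()())()()()

Derivation:
Spec: pairs=15 depth=8 groups=4
Leftover pairs = 15 - 8 - (4-1) = 4
First group: deep chain of depth 8 + 4 sibling pairs
Remaining 3 groups: simple '()' each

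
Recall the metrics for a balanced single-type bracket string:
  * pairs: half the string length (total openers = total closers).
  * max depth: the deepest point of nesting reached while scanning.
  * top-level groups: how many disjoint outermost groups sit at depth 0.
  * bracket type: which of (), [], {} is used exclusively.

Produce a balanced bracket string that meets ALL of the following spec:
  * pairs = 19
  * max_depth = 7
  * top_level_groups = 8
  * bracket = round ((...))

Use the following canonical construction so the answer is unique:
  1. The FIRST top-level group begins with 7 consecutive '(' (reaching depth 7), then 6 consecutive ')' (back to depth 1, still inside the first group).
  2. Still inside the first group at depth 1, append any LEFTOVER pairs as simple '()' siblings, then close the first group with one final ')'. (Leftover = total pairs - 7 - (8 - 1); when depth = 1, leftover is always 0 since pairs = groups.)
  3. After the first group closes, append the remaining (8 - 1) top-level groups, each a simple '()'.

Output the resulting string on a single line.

Spec: pairs=19 depth=7 groups=8
Leftover pairs = 19 - 7 - (8-1) = 5
First group: deep chain of depth 7 + 5 sibling pairs
Remaining 7 groups: simple '()' each

Answer: ((((((())))))()()()()())()()()()()()()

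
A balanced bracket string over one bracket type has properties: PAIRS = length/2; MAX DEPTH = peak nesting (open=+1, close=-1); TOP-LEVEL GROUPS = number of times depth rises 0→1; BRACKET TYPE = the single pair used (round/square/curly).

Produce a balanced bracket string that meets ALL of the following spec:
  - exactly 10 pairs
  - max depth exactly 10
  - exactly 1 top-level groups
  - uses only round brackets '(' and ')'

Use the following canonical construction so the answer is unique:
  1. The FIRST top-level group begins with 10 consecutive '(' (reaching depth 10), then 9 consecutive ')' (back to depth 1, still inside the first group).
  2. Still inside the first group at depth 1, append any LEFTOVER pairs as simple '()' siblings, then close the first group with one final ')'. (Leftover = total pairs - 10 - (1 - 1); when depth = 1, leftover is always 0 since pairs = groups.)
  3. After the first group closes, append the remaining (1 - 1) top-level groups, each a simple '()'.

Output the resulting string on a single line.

Answer: (((((((((())))))))))

Derivation:
Spec: pairs=10 depth=10 groups=1
Leftover pairs = 10 - 10 - (1-1) = 0
First group: deep chain of depth 10 + 0 sibling pairs
Remaining 0 groups: simple '()' each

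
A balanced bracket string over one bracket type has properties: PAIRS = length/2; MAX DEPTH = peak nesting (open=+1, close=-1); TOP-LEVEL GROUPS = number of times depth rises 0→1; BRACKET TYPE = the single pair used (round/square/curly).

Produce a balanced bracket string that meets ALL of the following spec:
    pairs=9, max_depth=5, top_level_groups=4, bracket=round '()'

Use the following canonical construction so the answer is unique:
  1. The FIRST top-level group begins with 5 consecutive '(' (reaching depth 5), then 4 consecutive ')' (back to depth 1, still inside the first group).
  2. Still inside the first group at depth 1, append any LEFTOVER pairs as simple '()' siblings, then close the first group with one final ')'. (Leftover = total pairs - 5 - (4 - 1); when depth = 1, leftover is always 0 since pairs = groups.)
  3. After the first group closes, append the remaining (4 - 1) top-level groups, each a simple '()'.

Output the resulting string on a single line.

Spec: pairs=9 depth=5 groups=4
Leftover pairs = 9 - 5 - (4-1) = 1
First group: deep chain of depth 5 + 1 sibling pairs
Remaining 3 groups: simple '()' each

Answer: ((((())))())()()()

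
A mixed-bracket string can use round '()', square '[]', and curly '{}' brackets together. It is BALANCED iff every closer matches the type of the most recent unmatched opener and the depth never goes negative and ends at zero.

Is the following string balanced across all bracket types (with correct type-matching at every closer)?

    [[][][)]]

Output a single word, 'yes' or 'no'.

pos 0: push '['; stack = [
pos 1: push '['; stack = [[
pos 2: ']' matches '['; pop; stack = [
pos 3: push '['; stack = [[
pos 4: ']' matches '['; pop; stack = [
pos 5: push '['; stack = [[
pos 6: saw closer ')' but top of stack is '[' (expected ']') → INVALID
Verdict: type mismatch at position 6: ')' closes '[' → no

Answer: no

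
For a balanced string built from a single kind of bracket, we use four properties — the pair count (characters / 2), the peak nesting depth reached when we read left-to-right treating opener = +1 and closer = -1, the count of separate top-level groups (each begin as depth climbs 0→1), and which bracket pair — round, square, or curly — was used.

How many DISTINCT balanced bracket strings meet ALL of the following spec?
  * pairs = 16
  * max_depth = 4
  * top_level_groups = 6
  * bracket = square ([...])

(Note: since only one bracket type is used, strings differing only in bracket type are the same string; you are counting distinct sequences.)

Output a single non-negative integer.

Answer: 491487

Derivation:
Spec: pairs=16 depth=4 groups=6
Count(depth <= 4) = 728127
Count(depth <= 3) = 236640
Count(depth == 4) = 728127 - 236640 = 491487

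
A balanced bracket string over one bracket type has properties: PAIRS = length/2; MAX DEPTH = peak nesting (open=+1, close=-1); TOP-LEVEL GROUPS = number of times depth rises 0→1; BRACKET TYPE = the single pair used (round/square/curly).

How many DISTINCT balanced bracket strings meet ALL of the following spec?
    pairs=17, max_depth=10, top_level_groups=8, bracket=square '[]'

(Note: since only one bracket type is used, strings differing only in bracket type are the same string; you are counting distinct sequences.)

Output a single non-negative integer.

Spec: pairs=17 depth=10 groups=8
Count(depth <= 10) = 961400
Count(depth <= 9) = 961392
Count(depth == 10) = 961400 - 961392 = 8

Answer: 8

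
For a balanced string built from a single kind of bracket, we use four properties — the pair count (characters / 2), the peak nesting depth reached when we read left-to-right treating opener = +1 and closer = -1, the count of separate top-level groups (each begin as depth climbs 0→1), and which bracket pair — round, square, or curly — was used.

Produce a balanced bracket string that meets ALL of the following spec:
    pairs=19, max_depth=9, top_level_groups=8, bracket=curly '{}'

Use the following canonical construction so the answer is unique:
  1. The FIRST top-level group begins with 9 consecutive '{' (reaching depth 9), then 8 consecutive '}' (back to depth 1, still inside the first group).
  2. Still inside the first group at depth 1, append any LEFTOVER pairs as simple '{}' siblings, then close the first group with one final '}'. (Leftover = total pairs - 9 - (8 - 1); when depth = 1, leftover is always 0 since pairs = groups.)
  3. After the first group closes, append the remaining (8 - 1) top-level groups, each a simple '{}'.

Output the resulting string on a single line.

Spec: pairs=19 depth=9 groups=8
Leftover pairs = 19 - 9 - (8-1) = 3
First group: deep chain of depth 9 + 3 sibling pairs
Remaining 7 groups: simple '{}' each

Answer: {{{{{{{{{}}}}}}}}{}{}{}}{}{}{}{}{}{}{}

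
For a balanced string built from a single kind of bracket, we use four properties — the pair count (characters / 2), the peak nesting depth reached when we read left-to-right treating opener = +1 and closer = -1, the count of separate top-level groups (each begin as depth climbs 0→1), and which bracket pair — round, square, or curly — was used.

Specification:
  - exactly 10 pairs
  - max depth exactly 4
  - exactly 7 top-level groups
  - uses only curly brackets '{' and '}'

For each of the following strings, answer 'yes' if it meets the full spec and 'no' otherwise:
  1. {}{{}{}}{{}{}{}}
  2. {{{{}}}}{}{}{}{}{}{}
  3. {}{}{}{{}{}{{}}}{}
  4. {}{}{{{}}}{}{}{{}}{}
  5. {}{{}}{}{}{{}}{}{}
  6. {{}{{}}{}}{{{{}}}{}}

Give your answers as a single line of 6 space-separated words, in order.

String 1 '{}{{}{}}{{}{}{}}': depth seq [1 0 1 2 1 2 1 0 1 2 1 2 1 2 1 0]
  -> pairs=8 depth=2 groups=3 -> no
String 2 '{{{{}}}}{}{}{}{}{}{}': depth seq [1 2 3 4 3 2 1 0 1 0 1 0 1 0 1 0 1 0 1 0]
  -> pairs=10 depth=4 groups=7 -> yes
String 3 '{}{}{}{{}{}{{}}}{}': depth seq [1 0 1 0 1 0 1 2 1 2 1 2 3 2 1 0 1 0]
  -> pairs=9 depth=3 groups=5 -> no
String 4 '{}{}{{{}}}{}{}{{}}{}': depth seq [1 0 1 0 1 2 3 2 1 0 1 0 1 0 1 2 1 0 1 0]
  -> pairs=10 depth=3 groups=7 -> no
String 5 '{}{{}}{}{}{{}}{}{}': depth seq [1 0 1 2 1 0 1 0 1 0 1 2 1 0 1 0 1 0]
  -> pairs=9 depth=2 groups=7 -> no
String 6 '{{}{{}}{}}{{{{}}}{}}': depth seq [1 2 1 2 3 2 1 2 1 0 1 2 3 4 3 2 1 2 1 0]
  -> pairs=10 depth=4 groups=2 -> no

Answer: no yes no no no no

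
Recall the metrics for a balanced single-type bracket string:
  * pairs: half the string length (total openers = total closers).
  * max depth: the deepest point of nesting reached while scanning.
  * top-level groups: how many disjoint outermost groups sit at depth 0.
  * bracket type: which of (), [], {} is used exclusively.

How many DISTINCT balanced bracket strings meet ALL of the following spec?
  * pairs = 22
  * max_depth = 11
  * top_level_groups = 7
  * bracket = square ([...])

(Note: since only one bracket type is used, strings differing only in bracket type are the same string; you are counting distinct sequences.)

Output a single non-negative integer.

Answer: 1547469

Derivation:
Spec: pairs=22 depth=11 groups=7
Count(depth <= 11) = 1771288575
Count(depth <= 10) = 1769741106
Count(depth == 11) = 1771288575 - 1769741106 = 1547469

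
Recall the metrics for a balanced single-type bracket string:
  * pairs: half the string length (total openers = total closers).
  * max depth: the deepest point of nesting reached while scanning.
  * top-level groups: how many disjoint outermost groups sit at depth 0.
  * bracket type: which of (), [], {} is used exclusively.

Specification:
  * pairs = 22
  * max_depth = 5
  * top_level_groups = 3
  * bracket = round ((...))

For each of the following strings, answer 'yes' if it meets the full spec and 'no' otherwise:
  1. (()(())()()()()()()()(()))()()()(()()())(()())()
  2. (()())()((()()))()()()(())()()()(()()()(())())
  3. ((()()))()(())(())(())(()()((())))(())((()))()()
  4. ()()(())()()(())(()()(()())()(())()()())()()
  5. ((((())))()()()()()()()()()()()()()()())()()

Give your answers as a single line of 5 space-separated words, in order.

Answer: no no no no yes

Derivation:
String 1 '(()(())()()()()()()()(()))()()()(()()())(()())()': depth seq [1 2 1 2 3 2 1 2 1 2 1 2 1 2 1 2 1 2 1 2 1 2 3 2 1 0 1 0 1 0 1 0 1 2 1 2 1 2 1 0 1 2 1 2 1 0 1 0]
  -> pairs=24 depth=3 groups=7 -> no
String 2 '(()())()((()()))()()()(())()()()(()()()(())())': depth seq [1 2 1 2 1 0 1 0 1 2 3 2 3 2 1 0 1 0 1 0 1 0 1 2 1 0 1 0 1 0 1 0 1 2 1 2 1 2 1 2 3 2 1 2 1 0]
  -> pairs=23 depth=3 groups=11 -> no
String 3 '((()()))()(())(())(())(()()((())))(())((()))()()': depth seq [1 2 3 2 3 2 1 0 1 0 1 2 1 0 1 2 1 0 1 2 1 0 1 2 1 2 1 2 3 4 3 2 1 0 1 2 1 0 1 2 3 2 1 0 1 0 1 0]
  -> pairs=24 depth=4 groups=10 -> no
String 4 '()()(())()()(())(()()(()())()(())()()())()()': depth seq [1 0 1 0 1 2 1 0 1 0 1 0 1 2 1 0 1 2 1 2 1 2 3 2 3 2 1 2 1 2 3 2 1 2 1 2 1 2 1 0 1 0 1 0]
  -> pairs=22 depth=3 groups=9 -> no
String 5 '((((())))()()()()()()()()()()()()()()())()()': depth seq [1 2 3 4 5 4 3 2 1 2 1 2 1 2 1 2 1 2 1 2 1 2 1 2 1 2 1 2 1 2 1 2 1 2 1 2 1 2 1 0 1 0 1 0]
  -> pairs=22 depth=5 groups=3 -> yes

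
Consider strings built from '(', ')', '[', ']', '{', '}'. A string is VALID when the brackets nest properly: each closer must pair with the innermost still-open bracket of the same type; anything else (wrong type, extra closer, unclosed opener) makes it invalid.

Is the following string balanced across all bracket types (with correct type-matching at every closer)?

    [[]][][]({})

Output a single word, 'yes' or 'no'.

pos 0: push '['; stack = [
pos 1: push '['; stack = [[
pos 2: ']' matches '['; pop; stack = [
pos 3: ']' matches '['; pop; stack = (empty)
pos 4: push '['; stack = [
pos 5: ']' matches '['; pop; stack = (empty)
pos 6: push '['; stack = [
pos 7: ']' matches '['; pop; stack = (empty)
pos 8: push '('; stack = (
pos 9: push '{'; stack = ({
pos 10: '}' matches '{'; pop; stack = (
pos 11: ')' matches '('; pop; stack = (empty)
end: stack empty → VALID
Verdict: properly nested → yes

Answer: yes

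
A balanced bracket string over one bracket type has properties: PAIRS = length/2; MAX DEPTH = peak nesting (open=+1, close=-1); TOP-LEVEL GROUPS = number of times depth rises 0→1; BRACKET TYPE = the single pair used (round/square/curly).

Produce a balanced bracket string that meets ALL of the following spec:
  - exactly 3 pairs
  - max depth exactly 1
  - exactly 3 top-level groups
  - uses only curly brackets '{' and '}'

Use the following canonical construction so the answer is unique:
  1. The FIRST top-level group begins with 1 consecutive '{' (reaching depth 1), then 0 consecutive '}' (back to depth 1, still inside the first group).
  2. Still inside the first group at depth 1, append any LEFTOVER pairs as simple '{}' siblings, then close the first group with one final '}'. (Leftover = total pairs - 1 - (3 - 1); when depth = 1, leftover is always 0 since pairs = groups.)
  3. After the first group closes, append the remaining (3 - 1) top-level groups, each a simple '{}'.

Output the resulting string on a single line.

Answer: {}{}{}

Derivation:
Spec: pairs=3 depth=1 groups=3
Leftover pairs = 3 - 1 - (3-1) = 0
First group: deep chain of depth 1 + 0 sibling pairs
Remaining 2 groups: simple '{}' each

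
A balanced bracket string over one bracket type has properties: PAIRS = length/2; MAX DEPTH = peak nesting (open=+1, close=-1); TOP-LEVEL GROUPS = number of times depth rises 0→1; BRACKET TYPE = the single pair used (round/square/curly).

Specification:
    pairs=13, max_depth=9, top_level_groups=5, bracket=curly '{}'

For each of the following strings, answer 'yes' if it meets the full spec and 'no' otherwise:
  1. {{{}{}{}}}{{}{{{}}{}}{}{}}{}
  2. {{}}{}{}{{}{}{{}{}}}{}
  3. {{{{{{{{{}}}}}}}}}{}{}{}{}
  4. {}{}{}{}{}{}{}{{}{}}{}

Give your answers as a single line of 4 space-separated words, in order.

Answer: no no yes no

Derivation:
String 1 '{{{}{}{}}}{{}{{{}}{}}{}{}}{}': depth seq [1 2 3 2 3 2 3 2 1 0 1 2 1 2 3 4 3 2 3 2 1 2 1 2 1 0 1 0]
  -> pairs=14 depth=4 groups=3 -> no
String 2 '{{}}{}{}{{}{}{{}{}}}{}': depth seq [1 2 1 0 1 0 1 0 1 2 1 2 1 2 3 2 3 2 1 0 1 0]
  -> pairs=11 depth=3 groups=5 -> no
String 3 '{{{{{{{{{}}}}}}}}}{}{}{}{}': depth seq [1 2 3 4 5 6 7 8 9 8 7 6 5 4 3 2 1 0 1 0 1 0 1 0 1 0]
  -> pairs=13 depth=9 groups=5 -> yes
String 4 '{}{}{}{}{}{}{}{{}{}}{}': depth seq [1 0 1 0 1 0 1 0 1 0 1 0 1 0 1 2 1 2 1 0 1 0]
  -> pairs=11 depth=2 groups=9 -> no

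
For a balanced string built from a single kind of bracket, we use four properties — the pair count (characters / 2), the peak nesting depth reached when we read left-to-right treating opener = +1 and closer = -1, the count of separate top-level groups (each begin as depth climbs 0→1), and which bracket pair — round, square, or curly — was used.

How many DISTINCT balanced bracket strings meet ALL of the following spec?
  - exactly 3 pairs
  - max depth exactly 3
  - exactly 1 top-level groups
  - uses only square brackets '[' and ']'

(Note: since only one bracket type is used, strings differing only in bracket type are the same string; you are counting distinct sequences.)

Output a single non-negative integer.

Spec: pairs=3 depth=3 groups=1
Count(depth <= 3) = 2
Count(depth <= 2) = 1
Count(depth == 3) = 2 - 1 = 1

Answer: 1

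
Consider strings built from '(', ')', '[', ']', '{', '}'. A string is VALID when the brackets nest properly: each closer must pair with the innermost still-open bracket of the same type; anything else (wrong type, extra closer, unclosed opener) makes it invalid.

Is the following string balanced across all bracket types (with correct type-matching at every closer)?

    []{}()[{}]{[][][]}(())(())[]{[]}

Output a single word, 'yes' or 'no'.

pos 0: push '['; stack = [
pos 1: ']' matches '['; pop; stack = (empty)
pos 2: push '{'; stack = {
pos 3: '}' matches '{'; pop; stack = (empty)
pos 4: push '('; stack = (
pos 5: ')' matches '('; pop; stack = (empty)
pos 6: push '['; stack = [
pos 7: push '{'; stack = [{
pos 8: '}' matches '{'; pop; stack = [
pos 9: ']' matches '['; pop; stack = (empty)
pos 10: push '{'; stack = {
pos 11: push '['; stack = {[
pos 12: ']' matches '['; pop; stack = {
pos 13: push '['; stack = {[
pos 14: ']' matches '['; pop; stack = {
pos 15: push '['; stack = {[
pos 16: ']' matches '['; pop; stack = {
pos 17: '}' matches '{'; pop; stack = (empty)
pos 18: push '('; stack = (
pos 19: push '('; stack = ((
pos 20: ')' matches '('; pop; stack = (
pos 21: ')' matches '('; pop; stack = (empty)
pos 22: push '('; stack = (
pos 23: push '('; stack = ((
pos 24: ')' matches '('; pop; stack = (
pos 25: ')' matches '('; pop; stack = (empty)
pos 26: push '['; stack = [
pos 27: ']' matches '['; pop; stack = (empty)
pos 28: push '{'; stack = {
pos 29: push '['; stack = {[
pos 30: ']' matches '['; pop; stack = {
pos 31: '}' matches '{'; pop; stack = (empty)
end: stack empty → VALID
Verdict: properly nested → yes

Answer: yes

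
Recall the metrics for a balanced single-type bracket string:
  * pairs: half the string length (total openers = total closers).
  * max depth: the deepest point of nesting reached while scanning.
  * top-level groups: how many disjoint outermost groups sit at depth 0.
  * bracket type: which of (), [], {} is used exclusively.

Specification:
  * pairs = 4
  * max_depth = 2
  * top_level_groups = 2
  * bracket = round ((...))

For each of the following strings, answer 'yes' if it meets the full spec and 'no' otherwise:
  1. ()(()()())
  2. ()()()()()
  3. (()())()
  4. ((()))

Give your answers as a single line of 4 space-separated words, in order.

String 1 '()(()()())': depth seq [1 0 1 2 1 2 1 2 1 0]
  -> pairs=5 depth=2 groups=2 -> no
String 2 '()()()()()': depth seq [1 0 1 0 1 0 1 0 1 0]
  -> pairs=5 depth=1 groups=5 -> no
String 3 '(()())()': depth seq [1 2 1 2 1 0 1 0]
  -> pairs=4 depth=2 groups=2 -> yes
String 4 '((()))': depth seq [1 2 3 2 1 0]
  -> pairs=3 depth=3 groups=1 -> no

Answer: no no yes no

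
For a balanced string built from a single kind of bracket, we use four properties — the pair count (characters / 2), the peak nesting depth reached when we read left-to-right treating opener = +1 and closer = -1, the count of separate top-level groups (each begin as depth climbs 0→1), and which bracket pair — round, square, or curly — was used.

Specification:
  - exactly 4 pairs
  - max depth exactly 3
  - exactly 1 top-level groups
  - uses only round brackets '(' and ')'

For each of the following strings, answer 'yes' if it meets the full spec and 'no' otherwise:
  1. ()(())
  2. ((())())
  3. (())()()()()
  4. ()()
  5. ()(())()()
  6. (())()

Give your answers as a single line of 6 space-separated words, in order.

Answer: no yes no no no no

Derivation:
String 1 '()(())': depth seq [1 0 1 2 1 0]
  -> pairs=3 depth=2 groups=2 -> no
String 2 '((())())': depth seq [1 2 3 2 1 2 1 0]
  -> pairs=4 depth=3 groups=1 -> yes
String 3 '(())()()()()': depth seq [1 2 1 0 1 0 1 0 1 0 1 0]
  -> pairs=6 depth=2 groups=5 -> no
String 4 '()()': depth seq [1 0 1 0]
  -> pairs=2 depth=1 groups=2 -> no
String 5 '()(())()()': depth seq [1 0 1 2 1 0 1 0 1 0]
  -> pairs=5 depth=2 groups=4 -> no
String 6 '(())()': depth seq [1 2 1 0 1 0]
  -> pairs=3 depth=2 groups=2 -> no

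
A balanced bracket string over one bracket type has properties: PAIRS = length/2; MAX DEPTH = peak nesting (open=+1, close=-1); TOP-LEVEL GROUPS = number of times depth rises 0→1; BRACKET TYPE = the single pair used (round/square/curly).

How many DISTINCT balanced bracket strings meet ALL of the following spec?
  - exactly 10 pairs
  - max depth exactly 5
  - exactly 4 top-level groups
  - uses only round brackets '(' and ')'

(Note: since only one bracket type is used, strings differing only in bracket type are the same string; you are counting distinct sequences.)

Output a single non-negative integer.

Spec: pairs=10 depth=5 groups=4
Count(depth <= 5) = 1950
Count(depth <= 4) = 1698
Count(depth == 5) = 1950 - 1698 = 252

Answer: 252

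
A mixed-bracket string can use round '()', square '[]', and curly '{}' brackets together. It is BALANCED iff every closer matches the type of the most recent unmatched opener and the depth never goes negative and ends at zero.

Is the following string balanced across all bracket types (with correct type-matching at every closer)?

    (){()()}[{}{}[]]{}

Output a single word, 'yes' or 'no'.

Answer: yes

Derivation:
pos 0: push '('; stack = (
pos 1: ')' matches '('; pop; stack = (empty)
pos 2: push '{'; stack = {
pos 3: push '('; stack = {(
pos 4: ')' matches '('; pop; stack = {
pos 5: push '('; stack = {(
pos 6: ')' matches '('; pop; stack = {
pos 7: '}' matches '{'; pop; stack = (empty)
pos 8: push '['; stack = [
pos 9: push '{'; stack = [{
pos 10: '}' matches '{'; pop; stack = [
pos 11: push '{'; stack = [{
pos 12: '}' matches '{'; pop; stack = [
pos 13: push '['; stack = [[
pos 14: ']' matches '['; pop; stack = [
pos 15: ']' matches '['; pop; stack = (empty)
pos 16: push '{'; stack = {
pos 17: '}' matches '{'; pop; stack = (empty)
end: stack empty → VALID
Verdict: properly nested → yes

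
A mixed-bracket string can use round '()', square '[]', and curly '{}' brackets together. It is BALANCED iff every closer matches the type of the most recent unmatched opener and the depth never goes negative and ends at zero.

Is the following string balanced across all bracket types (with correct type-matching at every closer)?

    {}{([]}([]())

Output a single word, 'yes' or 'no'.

pos 0: push '{'; stack = {
pos 1: '}' matches '{'; pop; stack = (empty)
pos 2: push '{'; stack = {
pos 3: push '('; stack = {(
pos 4: push '['; stack = {([
pos 5: ']' matches '['; pop; stack = {(
pos 6: saw closer '}' but top of stack is '(' (expected ')') → INVALID
Verdict: type mismatch at position 6: '}' closes '(' → no

Answer: no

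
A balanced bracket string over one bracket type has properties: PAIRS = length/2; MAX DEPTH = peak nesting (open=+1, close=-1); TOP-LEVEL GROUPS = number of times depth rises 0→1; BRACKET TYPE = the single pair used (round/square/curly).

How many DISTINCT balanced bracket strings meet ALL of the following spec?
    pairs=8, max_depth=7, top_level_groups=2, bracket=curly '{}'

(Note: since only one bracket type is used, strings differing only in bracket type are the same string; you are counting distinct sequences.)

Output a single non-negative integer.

Answer: 2

Derivation:
Spec: pairs=8 depth=7 groups=2
Count(depth <= 7) = 429
Count(depth <= 6) = 427
Count(depth == 7) = 429 - 427 = 2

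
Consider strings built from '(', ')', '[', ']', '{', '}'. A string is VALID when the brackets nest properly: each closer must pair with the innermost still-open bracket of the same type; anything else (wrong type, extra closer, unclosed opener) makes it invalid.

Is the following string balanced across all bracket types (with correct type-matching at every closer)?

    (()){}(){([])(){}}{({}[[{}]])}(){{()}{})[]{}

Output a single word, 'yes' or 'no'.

pos 0: push '('; stack = (
pos 1: push '('; stack = ((
pos 2: ')' matches '('; pop; stack = (
pos 3: ')' matches '('; pop; stack = (empty)
pos 4: push '{'; stack = {
pos 5: '}' matches '{'; pop; stack = (empty)
pos 6: push '('; stack = (
pos 7: ')' matches '('; pop; stack = (empty)
pos 8: push '{'; stack = {
pos 9: push '('; stack = {(
pos 10: push '['; stack = {([
pos 11: ']' matches '['; pop; stack = {(
pos 12: ')' matches '('; pop; stack = {
pos 13: push '('; stack = {(
pos 14: ')' matches '('; pop; stack = {
pos 15: push '{'; stack = {{
pos 16: '}' matches '{'; pop; stack = {
pos 17: '}' matches '{'; pop; stack = (empty)
pos 18: push '{'; stack = {
pos 19: push '('; stack = {(
pos 20: push '{'; stack = {({
pos 21: '}' matches '{'; pop; stack = {(
pos 22: push '['; stack = {([
pos 23: push '['; stack = {([[
pos 24: push '{'; stack = {([[{
pos 25: '}' matches '{'; pop; stack = {([[
pos 26: ']' matches '['; pop; stack = {([
pos 27: ']' matches '['; pop; stack = {(
pos 28: ')' matches '('; pop; stack = {
pos 29: '}' matches '{'; pop; stack = (empty)
pos 30: push '('; stack = (
pos 31: ')' matches '('; pop; stack = (empty)
pos 32: push '{'; stack = {
pos 33: push '{'; stack = {{
pos 34: push '('; stack = {{(
pos 35: ')' matches '('; pop; stack = {{
pos 36: '}' matches '{'; pop; stack = {
pos 37: push '{'; stack = {{
pos 38: '}' matches '{'; pop; stack = {
pos 39: saw closer ')' but top of stack is '{' (expected '}') → INVALID
Verdict: type mismatch at position 39: ')' closes '{' → no

Answer: no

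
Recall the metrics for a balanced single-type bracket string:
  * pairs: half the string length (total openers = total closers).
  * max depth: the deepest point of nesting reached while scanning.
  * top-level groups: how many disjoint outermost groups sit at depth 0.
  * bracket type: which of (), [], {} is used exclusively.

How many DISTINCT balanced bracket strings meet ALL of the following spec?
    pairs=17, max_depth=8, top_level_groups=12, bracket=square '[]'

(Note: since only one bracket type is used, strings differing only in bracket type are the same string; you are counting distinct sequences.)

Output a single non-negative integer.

Answer: 0

Derivation:
Spec: pairs=17 depth=8 groups=12
Count(depth <= 8) = 14364
Count(depth <= 7) = 14364
Count(depth == 8) = 14364 - 14364 = 0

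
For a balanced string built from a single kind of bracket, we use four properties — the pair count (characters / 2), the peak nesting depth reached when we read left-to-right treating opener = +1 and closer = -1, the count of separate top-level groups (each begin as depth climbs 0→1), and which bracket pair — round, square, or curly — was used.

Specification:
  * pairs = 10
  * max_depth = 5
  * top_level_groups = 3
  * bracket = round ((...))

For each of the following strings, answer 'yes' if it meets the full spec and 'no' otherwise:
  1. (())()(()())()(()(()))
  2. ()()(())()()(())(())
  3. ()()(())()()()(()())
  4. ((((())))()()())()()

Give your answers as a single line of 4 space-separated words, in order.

String 1 '(())()(()())()(()(()))': depth seq [1 2 1 0 1 0 1 2 1 2 1 0 1 0 1 2 1 2 3 2 1 0]
  -> pairs=11 depth=3 groups=5 -> no
String 2 '()()(())()()(())(())': depth seq [1 0 1 0 1 2 1 0 1 0 1 0 1 2 1 0 1 2 1 0]
  -> pairs=10 depth=2 groups=7 -> no
String 3 '()()(())()()()(()())': depth seq [1 0 1 0 1 2 1 0 1 0 1 0 1 0 1 2 1 2 1 0]
  -> pairs=10 depth=2 groups=7 -> no
String 4 '((((())))()()())()()': depth seq [1 2 3 4 5 4 3 2 1 2 1 2 1 2 1 0 1 0 1 0]
  -> pairs=10 depth=5 groups=3 -> yes

Answer: no no no yes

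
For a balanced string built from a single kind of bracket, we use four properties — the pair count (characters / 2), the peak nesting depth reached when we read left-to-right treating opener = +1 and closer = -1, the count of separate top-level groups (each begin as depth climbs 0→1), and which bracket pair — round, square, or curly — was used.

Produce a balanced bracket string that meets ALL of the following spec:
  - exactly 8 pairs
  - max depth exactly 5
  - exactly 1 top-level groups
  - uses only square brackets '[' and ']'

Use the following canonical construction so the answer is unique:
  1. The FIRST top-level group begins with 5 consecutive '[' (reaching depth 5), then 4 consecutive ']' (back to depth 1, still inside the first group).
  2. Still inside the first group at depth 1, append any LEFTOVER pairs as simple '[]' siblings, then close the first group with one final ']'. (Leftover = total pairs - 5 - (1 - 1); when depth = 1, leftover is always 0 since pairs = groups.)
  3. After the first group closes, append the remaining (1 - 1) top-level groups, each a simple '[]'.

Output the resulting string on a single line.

Answer: [[[[[]]]][][][]]

Derivation:
Spec: pairs=8 depth=5 groups=1
Leftover pairs = 8 - 5 - (1-1) = 3
First group: deep chain of depth 5 + 3 sibling pairs
Remaining 0 groups: simple '[]' each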